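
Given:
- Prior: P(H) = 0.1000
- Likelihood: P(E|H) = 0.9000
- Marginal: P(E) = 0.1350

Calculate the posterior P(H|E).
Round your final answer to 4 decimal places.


Using Bayes' theorem:

P(H|E) = P(E|H) × P(H) / P(E)
       = 0.9000 × 0.1000 / 0.1350
       = 0.09000000 / 0.1350
       = 0.6667

The evidence strengthens our belief in H.
Prior: 0.1000 → Posterior: 0.6667


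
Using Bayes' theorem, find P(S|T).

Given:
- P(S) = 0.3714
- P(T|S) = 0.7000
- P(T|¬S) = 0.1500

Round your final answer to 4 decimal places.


Bayes' theorem: P(S|T) = P(T|S) × P(S) / P(T)

Step 1: Calculate P(T) using law of total probability
P(T) = P(T|S)P(S) + P(T|¬S)P(¬S)
     = 0.7000 × 0.3714 + 0.1500 × 0.6286
     = 0.25998000 + 0.09429000
     = 0.35427000

Step 2: Apply Bayes' theorem
P(S|T) = P(T|S) × P(S) / P(T)
       = 0.25998000 / 0.35427000
       = 0.7338


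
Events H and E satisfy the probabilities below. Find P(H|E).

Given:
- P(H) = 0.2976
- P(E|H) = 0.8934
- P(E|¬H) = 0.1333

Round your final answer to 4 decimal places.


Bayes' theorem: P(H|E) = P(E|H) × P(H) / P(E)

Step 1: Calculate P(E) using law of total probability
P(E) = P(E|H)P(H) + P(E|¬H)P(¬H)
     = 0.8934 × 0.2976 + 0.1333 × 0.7024
     = 0.26587584 + 0.09362992
     = 0.35950576

Step 2: Apply Bayes' theorem
P(H|E) = P(E|H) × P(H) / P(E)
       = 0.26587584 / 0.35950576
       = 0.7396


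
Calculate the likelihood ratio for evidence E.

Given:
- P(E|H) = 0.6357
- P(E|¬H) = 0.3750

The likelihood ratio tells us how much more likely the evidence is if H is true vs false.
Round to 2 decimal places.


Likelihood Ratio (LR) = P(E|H) / P(E|¬H)

LR = 0.6357 / 0.3750
   = 1.70

The evidence is 1.70 times more likely if H is true than if H is false.
LR > 1, so observing E raises the odds in favor of H.


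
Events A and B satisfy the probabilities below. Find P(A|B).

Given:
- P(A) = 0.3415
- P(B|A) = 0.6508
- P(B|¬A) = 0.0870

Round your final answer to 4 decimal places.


Bayes' theorem: P(A|B) = P(B|A) × P(A) / P(B)

Step 1: Calculate P(B) using law of total probability
P(B) = P(B|A)P(A) + P(B|¬A)P(¬A)
     = 0.6508 × 0.3415 + 0.0870 × 0.6585
     = 0.22224820 + 0.05728950
     = 0.27953770

Step 2: Apply Bayes' theorem
P(A|B) = P(B|A) × P(A) / P(B)
       = 0.22224820 / 0.27953770
       = 0.7951


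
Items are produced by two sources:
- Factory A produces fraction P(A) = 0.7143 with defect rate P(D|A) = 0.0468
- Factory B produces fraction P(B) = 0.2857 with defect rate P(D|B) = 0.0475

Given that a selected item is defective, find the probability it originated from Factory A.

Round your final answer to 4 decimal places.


Let A = from Factory A, D = defective

Given:
- P(A) = 0.7143, P(B) = 0.2857
- P(D|A) = 0.0468, P(D|B) = 0.0475

Step 1: Find P(D)
P(D) = P(D|A)P(A) + P(D|B)P(B)
     = 0.0468 × 0.7143 + 0.0475 × 0.2857
     = 0.03342924 + 0.01357075
     = 0.04699999

Step 2: Apply Bayes' theorem
P(A|D) = P(D|A)P(A) / P(D)
       = 0.03342924 / 0.04699999
       = 0.7113


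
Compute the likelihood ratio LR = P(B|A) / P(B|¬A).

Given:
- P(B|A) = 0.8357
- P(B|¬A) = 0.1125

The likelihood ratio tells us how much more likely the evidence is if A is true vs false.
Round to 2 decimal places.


Likelihood Ratio (LR) = P(B|A) / P(B|¬A)

LR = 0.8357 / 0.1125
   = 7.43

The evidence is 7.43 times more likely if A is true than if A is false.
Since LR > 1, the evidence supports A over ¬A.


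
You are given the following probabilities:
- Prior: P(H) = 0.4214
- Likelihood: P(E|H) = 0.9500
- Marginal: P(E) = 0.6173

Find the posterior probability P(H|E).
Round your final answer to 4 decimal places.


Using Bayes' theorem:

P(H|E) = P(E|H) × P(H) / P(E)
       = 0.9500 × 0.4214 / 0.6173
       = 0.40033000 / 0.6173
       = 0.6485

The evidence strengthens our belief in H.
Prior: 0.4214 → Posterior: 0.6485


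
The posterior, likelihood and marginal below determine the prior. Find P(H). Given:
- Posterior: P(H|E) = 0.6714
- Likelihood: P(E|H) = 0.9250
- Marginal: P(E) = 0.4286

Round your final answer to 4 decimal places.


From Bayes' theorem: P(H|E) = P(E|H) × P(H) / P(E)

Rearranging for P(H):
P(H) = P(H|E) × P(E) / P(E|H)
     = 0.6714 × 0.4286 / 0.9250
     = 0.28776204 / 0.9250
     = 0.3111


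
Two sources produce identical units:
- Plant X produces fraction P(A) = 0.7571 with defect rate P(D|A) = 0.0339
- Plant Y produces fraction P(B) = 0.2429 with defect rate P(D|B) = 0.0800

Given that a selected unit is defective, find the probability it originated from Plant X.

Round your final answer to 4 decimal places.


Let A = from Plant X, D = defective

Given:
- P(A) = 0.7571, P(B) = 0.2429
- P(D|A) = 0.0339, P(D|B) = 0.0800

Step 1: Find P(D)
P(D) = P(D|A)P(A) + P(D|B)P(B)
     = 0.0339 × 0.7571 + 0.0800 × 0.2429
     = 0.02566569 + 0.01943200
     = 0.04509769

Step 2: Apply Bayes' theorem
P(A|D) = P(D|A)P(A) / P(D)
       = 0.02566569 / 0.04509769
       = 0.5691


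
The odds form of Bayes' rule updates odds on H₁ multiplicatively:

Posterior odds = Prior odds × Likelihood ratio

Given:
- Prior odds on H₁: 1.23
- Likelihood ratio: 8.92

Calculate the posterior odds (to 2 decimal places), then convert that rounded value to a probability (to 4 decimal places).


Step 1: Calculate posterior odds
Posterior odds = Prior odds × LR
               = 1.23 × 8.92
               = 10.97

Step 2: Convert to probability
P(H₁|E) = Posterior odds / (1 + Posterior odds)
       = 10.97 / (1 + 10.97)
       = 10.97 / 11.97
       = 0.9165

The evidence increased P(H₁) from 0.5516 to 0.9165.


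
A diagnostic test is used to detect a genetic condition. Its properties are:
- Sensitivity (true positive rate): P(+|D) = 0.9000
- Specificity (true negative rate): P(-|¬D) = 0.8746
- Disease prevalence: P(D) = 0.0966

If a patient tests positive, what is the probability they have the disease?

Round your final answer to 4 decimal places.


Let D = has disease, + = positive test

Given:
- P(D) = 0.0966 (prevalence)
- P(+|D) = 0.9000 (sensitivity)
- P(-|¬D) = 0.8746 (specificity)
- P(+|¬D) = 0.1254 (false positive rate = 1 - specificity)

Step 1: Find P(+)
P(+) = P(+|D)P(D) + P(+|¬D)P(¬D)
     = 0.9000 × 0.0966 + 0.1254 × 0.9034
     = 0.08694000 + 0.11328636
     = 0.20022636

Step 2: Apply Bayes' theorem for P(D|+)
P(D|+) = P(+|D)P(D) / P(+)
       = 0.08694000 / 0.20022636
       = 0.4342


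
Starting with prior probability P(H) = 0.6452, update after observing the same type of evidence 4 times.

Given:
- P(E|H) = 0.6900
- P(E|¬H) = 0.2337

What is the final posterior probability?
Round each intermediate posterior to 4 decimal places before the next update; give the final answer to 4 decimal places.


Sequential Bayesian updating:

Initial prior: P(H) = 0.6452

Update 1:
  P(E) = 0.6900 × 0.6452 + 0.2337 × 0.3548 = 0.44518800 + 0.08291676 = 0.52810476
  P(H|E) = 0.44518800 / 0.52810476 = 0.8430

Update 2:
  P(E) = 0.6900 × 0.8430 + 0.2337 × 0.1570 = 0.58167000 + 0.03669090 = 0.61836090
  P(H|E) = 0.58167000 / 0.61836090 = 0.9407

Update 3:
  P(E) = 0.6900 × 0.9407 + 0.2337 × 0.0593 = 0.64908300 + 0.01385841 = 0.66294141
  P(H|E) = 0.64908300 / 0.66294141 = 0.9791

Update 4:
  P(E) = 0.6900 × 0.9791 + 0.2337 × 0.0209 = 0.67557900 + 0.00488433 = 0.68046333
  P(H|E) = 0.67557900 / 0.68046333 = 0.9928

Final posterior: 0.9928


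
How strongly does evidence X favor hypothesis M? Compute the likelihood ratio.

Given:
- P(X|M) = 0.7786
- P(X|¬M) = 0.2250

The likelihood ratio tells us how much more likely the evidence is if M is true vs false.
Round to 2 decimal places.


Likelihood Ratio (LR) = P(X|M) / P(X|¬M)

LR = 0.7786 / 0.2250
   = 3.46

The evidence is 3.46 times more likely if M is true than if M is false.
Since LR > 1, the evidence supports M over ¬M.


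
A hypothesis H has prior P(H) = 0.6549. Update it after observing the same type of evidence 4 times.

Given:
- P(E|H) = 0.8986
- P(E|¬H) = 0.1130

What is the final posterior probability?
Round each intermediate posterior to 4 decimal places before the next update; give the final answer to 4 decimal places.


Sequential Bayesian updating:

Initial prior: P(H) = 0.6549

Update 1:
  P(E) = 0.8986 × 0.6549 + 0.1130 × 0.3451 = 0.58849314 + 0.03899630 = 0.62748944
  P(H|E) = 0.58849314 / 0.62748944 = 0.9379

Update 2:
  P(E) = 0.8986 × 0.9379 + 0.1130 × 0.0621 = 0.84279694 + 0.00701730 = 0.84981424
  P(H|E) = 0.84279694 / 0.84981424 = 0.9917

Update 3:
  P(E) = 0.8986 × 0.9917 + 0.1130 × 0.0083 = 0.89114162 + 0.00093790 = 0.89207952
  P(H|E) = 0.89114162 / 0.89207952 = 0.9989

Update 4:
  P(E) = 0.8986 × 0.9989 + 0.1130 × 0.0011 = 0.89761154 + 0.00012430 = 0.89773584
  P(H|E) = 0.89761154 / 0.89773584 = 0.9999

Final posterior: 0.9999


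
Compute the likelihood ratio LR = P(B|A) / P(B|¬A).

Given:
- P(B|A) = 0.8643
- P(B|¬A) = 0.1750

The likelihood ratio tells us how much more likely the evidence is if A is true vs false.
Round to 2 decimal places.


Likelihood Ratio (LR) = P(B|A) / P(B|¬A)

LR = 0.8643 / 0.1750
   = 4.94

The evidence is 4.94 times more likely if A is true than if A is false.
Since LR > 1, the evidence supports A over ¬A.


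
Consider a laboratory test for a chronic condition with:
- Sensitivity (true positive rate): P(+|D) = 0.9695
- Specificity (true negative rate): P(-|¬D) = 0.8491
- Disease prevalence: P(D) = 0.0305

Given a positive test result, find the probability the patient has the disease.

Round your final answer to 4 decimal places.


Let D = has disease, + = positive test

Given:
- P(D) = 0.0305 (prevalence)
- P(+|D) = 0.9695 (sensitivity)
- P(-|¬D) = 0.8491 (specificity)
- P(+|¬D) = 0.1509 (false positive rate = 1 - specificity)

Step 1: Find P(+)
P(+) = P(+|D)P(D) + P(+|¬D)P(¬D)
     = 0.9695 × 0.0305 + 0.1509 × 0.9695
     = 0.02956975 + 0.14629755
     = 0.17586730

Step 2: Apply Bayes' theorem for P(D|+)
P(D|+) = P(+|D)P(D) / P(+)
       = 0.02956975 / 0.17586730
       = 0.1681


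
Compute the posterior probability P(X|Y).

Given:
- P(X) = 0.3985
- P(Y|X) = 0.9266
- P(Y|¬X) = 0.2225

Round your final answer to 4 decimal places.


Bayes' theorem: P(X|Y) = P(Y|X) × P(X) / P(Y)

Step 1: Calculate P(Y) using law of total probability
P(Y) = P(Y|X)P(X) + P(Y|¬X)P(¬X)
     = 0.9266 × 0.3985 + 0.2225 × 0.6015
     = 0.36925010 + 0.13383375
     = 0.50308385

Step 2: Apply Bayes' theorem
P(X|Y) = P(Y|X) × P(X) / P(Y)
       = 0.36925010 / 0.50308385
       = 0.7340


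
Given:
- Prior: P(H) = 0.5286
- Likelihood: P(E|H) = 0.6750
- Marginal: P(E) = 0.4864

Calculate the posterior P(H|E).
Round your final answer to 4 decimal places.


Using Bayes' theorem:

P(H|E) = P(E|H) × P(H) / P(E)
       = 0.6750 × 0.5286 / 0.4864
       = 0.35680500 / 0.4864
       = 0.7336

The evidence strengthens our belief in H.
Prior: 0.5286 → Posterior: 0.7336


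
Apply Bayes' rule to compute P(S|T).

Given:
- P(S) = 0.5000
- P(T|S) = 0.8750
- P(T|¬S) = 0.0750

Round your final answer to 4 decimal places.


Bayes' theorem: P(S|T) = P(T|S) × P(S) / P(T)

Step 1: Calculate P(T) using law of total probability
P(T) = P(T|S)P(S) + P(T|¬S)P(¬S)
     = 0.8750 × 0.5000 + 0.0750 × 0.5000
     = 0.43750000 + 0.03750000
     = 0.47500000

Step 2: Apply Bayes' theorem
P(S|T) = P(T|S) × P(S) / P(T)
       = 0.43750000 / 0.47500000
       = 0.9211


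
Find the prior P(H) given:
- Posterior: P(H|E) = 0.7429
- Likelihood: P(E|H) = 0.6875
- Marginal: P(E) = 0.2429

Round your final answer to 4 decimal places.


From Bayes' theorem: P(H|E) = P(E|H) × P(H) / P(E)

Rearranging for P(H):
P(H) = P(H|E) × P(E) / P(E|H)
     = 0.7429 × 0.2429 / 0.6875
     = 0.18045041 / 0.6875
     = 0.2625


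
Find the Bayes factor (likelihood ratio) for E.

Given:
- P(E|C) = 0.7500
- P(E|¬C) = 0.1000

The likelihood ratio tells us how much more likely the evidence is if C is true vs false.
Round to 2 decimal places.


Likelihood Ratio (LR) = P(E|C) / P(E|¬C)

LR = 0.7500 / 0.1000
   = 7.50

The evidence is 7.50 times more likely if C is true than if C is false.
Since LR > 1, the evidence supports C over ¬C.


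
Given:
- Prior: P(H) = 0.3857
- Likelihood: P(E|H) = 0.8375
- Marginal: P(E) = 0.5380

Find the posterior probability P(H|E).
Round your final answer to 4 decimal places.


Using Bayes' theorem:

P(H|E) = P(E|H) × P(H) / P(E)
       = 0.8375 × 0.3857 / 0.5380
       = 0.32302375 / 0.5380
       = 0.6004

The evidence strengthens our belief in H.
Prior: 0.3857 → Posterior: 0.6004


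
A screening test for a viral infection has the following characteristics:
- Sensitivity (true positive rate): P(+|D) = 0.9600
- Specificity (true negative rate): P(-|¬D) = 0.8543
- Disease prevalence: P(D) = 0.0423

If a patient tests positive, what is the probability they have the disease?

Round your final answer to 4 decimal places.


Let D = has disease, + = positive test

Given:
- P(D) = 0.0423 (prevalence)
- P(+|D) = 0.9600 (sensitivity)
- P(-|¬D) = 0.8543 (specificity)
- P(+|¬D) = 0.1457 (false positive rate = 1 - specificity)

Step 1: Find P(+)
P(+) = P(+|D)P(D) + P(+|¬D)P(¬D)
     = 0.9600 × 0.0423 + 0.1457 × 0.9577
     = 0.04060800 + 0.13953689
     = 0.18014489

Step 2: Apply Bayes' theorem for P(D|+)
P(D|+) = P(+|D)P(D) / P(+)
       = 0.04060800 / 0.18014489
       = 0.2254


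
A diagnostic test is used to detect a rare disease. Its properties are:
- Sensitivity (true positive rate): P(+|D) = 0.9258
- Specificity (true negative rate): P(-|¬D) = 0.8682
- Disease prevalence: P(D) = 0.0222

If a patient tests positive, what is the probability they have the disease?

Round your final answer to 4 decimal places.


Let D = has disease, + = positive test

Given:
- P(D) = 0.0222 (prevalence)
- P(+|D) = 0.9258 (sensitivity)
- P(-|¬D) = 0.8682 (specificity)
- P(+|¬D) = 0.1318 (false positive rate = 1 - specificity)

Step 1: Find P(+)
P(+) = P(+|D)P(D) + P(+|¬D)P(¬D)
     = 0.9258 × 0.0222 + 0.1318 × 0.9778
     = 0.02055276 + 0.12887404
     = 0.14942680

Step 2: Apply Bayes' theorem for P(D|+)
P(D|+) = P(+|D)P(D) / P(+)
       = 0.02055276 / 0.14942680
       = 0.1375


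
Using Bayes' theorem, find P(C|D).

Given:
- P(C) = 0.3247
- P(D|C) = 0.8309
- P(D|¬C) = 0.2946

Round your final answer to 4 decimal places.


Bayes' theorem: P(C|D) = P(D|C) × P(C) / P(D)

Step 1: Calculate P(D) using law of total probability
P(D) = P(D|C)P(C) + P(D|¬C)P(¬C)
     = 0.8309 × 0.3247 + 0.2946 × 0.6753
     = 0.26979323 + 0.19894338
     = 0.46873661

Step 2: Apply Bayes' theorem
P(C|D) = P(D|C) × P(C) / P(D)
       = 0.26979323 / 0.46873661
       = 0.5756


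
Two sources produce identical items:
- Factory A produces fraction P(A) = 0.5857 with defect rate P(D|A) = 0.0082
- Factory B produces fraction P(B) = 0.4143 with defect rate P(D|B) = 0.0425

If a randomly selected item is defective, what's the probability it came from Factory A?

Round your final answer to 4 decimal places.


Let A = from Factory A, D = defective

Given:
- P(A) = 0.5857, P(B) = 0.4143
- P(D|A) = 0.0082, P(D|B) = 0.0425

Step 1: Find P(D)
P(D) = P(D|A)P(A) + P(D|B)P(B)
     = 0.0082 × 0.5857 + 0.0425 × 0.4143
     = 0.00480274 + 0.01760775
     = 0.02241049

Step 2: Apply Bayes' theorem
P(A|D) = P(D|A)P(A) / P(D)
       = 0.00480274 / 0.02241049
       = 0.2143


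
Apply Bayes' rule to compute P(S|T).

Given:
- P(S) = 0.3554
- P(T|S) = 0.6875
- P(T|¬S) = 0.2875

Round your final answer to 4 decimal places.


Bayes' theorem: P(S|T) = P(T|S) × P(S) / P(T)

Step 1: Calculate P(T) using law of total probability
P(T) = P(T|S)P(S) + P(T|¬S)P(¬S)
     = 0.6875 × 0.3554 + 0.2875 × 0.6446
     = 0.24433750 + 0.18532250
     = 0.42966000

Step 2: Apply Bayes' theorem
P(S|T) = P(T|S) × P(S) / P(T)
       = 0.24433750 / 0.42966000
       = 0.5687


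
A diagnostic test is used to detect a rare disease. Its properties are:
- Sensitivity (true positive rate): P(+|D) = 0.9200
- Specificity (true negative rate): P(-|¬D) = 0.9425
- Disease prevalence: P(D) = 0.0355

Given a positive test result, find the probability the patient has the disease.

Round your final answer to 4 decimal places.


Let D = has disease, + = positive test

Given:
- P(D) = 0.0355 (prevalence)
- P(+|D) = 0.9200 (sensitivity)
- P(-|¬D) = 0.9425 (specificity)
- P(+|¬D) = 0.0575 (false positive rate = 1 - specificity)

Step 1: Find P(+)
P(+) = P(+|D)P(D) + P(+|¬D)P(¬D)
     = 0.9200 × 0.0355 + 0.0575 × 0.9645
     = 0.03266000 + 0.05545875
     = 0.08811875

Step 2: Apply Bayes' theorem for P(D|+)
P(D|+) = P(+|D)P(D) / P(+)
       = 0.03266000 / 0.08811875
       = 0.3706


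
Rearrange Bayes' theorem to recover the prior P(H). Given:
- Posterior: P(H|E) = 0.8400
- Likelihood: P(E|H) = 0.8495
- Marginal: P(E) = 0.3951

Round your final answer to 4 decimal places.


From Bayes' theorem: P(H|E) = P(E|H) × P(H) / P(E)

Rearranging for P(H):
P(H) = P(H|E) × P(E) / P(E|H)
     = 0.8400 × 0.3951 / 0.8495
     = 0.33188400 / 0.8495
     = 0.3907


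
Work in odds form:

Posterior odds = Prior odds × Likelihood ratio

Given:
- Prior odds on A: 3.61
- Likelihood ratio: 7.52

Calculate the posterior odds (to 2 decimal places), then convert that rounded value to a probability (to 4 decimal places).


Step 1: Calculate posterior odds
Posterior odds = Prior odds × LR
               = 3.61 × 7.52
               = 27.15

Step 2: Convert to probability
P(A|E) = Posterior odds / (1 + Posterior odds)
       = 27.15 / (1 + 27.15)
       = 27.15 / 28.15
       = 0.9645

The evidence increased P(A) from 0.7831 to 0.9645.


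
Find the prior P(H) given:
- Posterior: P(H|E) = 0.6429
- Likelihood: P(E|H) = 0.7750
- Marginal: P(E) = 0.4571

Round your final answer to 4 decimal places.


From Bayes' theorem: P(H|E) = P(E|H) × P(H) / P(E)

Rearranging for P(H):
P(H) = P(H|E) × P(E) / P(E|H)
     = 0.6429 × 0.4571 / 0.7750
     = 0.29386959 / 0.7750
     = 0.3792


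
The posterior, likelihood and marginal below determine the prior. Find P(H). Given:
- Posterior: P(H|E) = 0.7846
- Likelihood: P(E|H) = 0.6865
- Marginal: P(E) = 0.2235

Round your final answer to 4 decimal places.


From Bayes' theorem: P(H|E) = P(E|H) × P(H) / P(E)

Rearranging for P(H):
P(H) = P(H|E) × P(E) / P(E|H)
     = 0.7846 × 0.2235 / 0.6865
     = 0.17535810 / 0.6865
     = 0.2554


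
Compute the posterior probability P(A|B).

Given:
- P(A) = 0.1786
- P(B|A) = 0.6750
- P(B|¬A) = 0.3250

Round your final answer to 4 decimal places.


Bayes' theorem: P(A|B) = P(B|A) × P(A) / P(B)

Step 1: Calculate P(B) using law of total probability
P(B) = P(B|A)P(A) + P(B|¬A)P(¬A)
     = 0.6750 × 0.1786 + 0.3250 × 0.8214
     = 0.12055500 + 0.26695500
     = 0.38751000

Step 2: Apply Bayes' theorem
P(A|B) = P(B|A) × P(A) / P(B)
       = 0.12055500 / 0.38751000
       = 0.3111


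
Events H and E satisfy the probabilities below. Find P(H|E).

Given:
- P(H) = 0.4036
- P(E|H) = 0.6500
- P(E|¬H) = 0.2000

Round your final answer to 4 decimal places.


Bayes' theorem: P(H|E) = P(E|H) × P(H) / P(E)

Step 1: Calculate P(E) using law of total probability
P(E) = P(E|H)P(H) + P(E|¬H)P(¬H)
     = 0.6500 × 0.4036 + 0.2000 × 0.5964
     = 0.26234000 + 0.11928000
     = 0.38162000

Step 2: Apply Bayes' theorem
P(H|E) = P(E|H) × P(H) / P(E)
       = 0.26234000 / 0.38162000
       = 0.6874


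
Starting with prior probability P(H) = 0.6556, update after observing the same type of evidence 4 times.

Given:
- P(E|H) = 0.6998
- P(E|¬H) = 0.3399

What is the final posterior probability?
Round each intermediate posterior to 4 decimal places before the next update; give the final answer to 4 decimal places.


Sequential Bayesian updating:

Initial prior: P(H) = 0.6556

Update 1:
  P(E) = 0.6998 × 0.6556 + 0.3399 × 0.3444 = 0.45878888 + 0.11706156 = 0.57585044
  P(H|E) = 0.45878888 / 0.57585044 = 0.7967

Update 2:
  P(E) = 0.6998 × 0.7967 + 0.3399 × 0.2033 = 0.55753066 + 0.06910167 = 0.62663233
  P(H|E) = 0.55753066 / 0.62663233 = 0.8897

Update 3:
  P(E) = 0.6998 × 0.8897 + 0.3399 × 0.1103 = 0.62261206 + 0.03749097 = 0.66010303
  P(H|E) = 0.62261206 / 0.66010303 = 0.9432

Update 4:
  P(E) = 0.6998 × 0.9432 + 0.3399 × 0.0568 = 0.66005136 + 0.01930632 = 0.67935768
  P(H|E) = 0.66005136 / 0.67935768 = 0.9716

Final posterior: 0.9716


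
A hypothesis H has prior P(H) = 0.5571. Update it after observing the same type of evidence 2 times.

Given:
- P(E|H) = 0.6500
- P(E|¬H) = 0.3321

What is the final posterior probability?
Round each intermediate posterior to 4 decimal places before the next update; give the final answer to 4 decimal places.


Sequential Bayesian updating:

Initial prior: P(H) = 0.5571

Update 1:
  P(E) = 0.6500 × 0.5571 + 0.3321 × 0.4429 = 0.36211500 + 0.14708709 = 0.50920209
  P(H|E) = 0.36211500 / 0.50920209 = 0.7111

Update 2:
  P(E) = 0.6500 × 0.7111 + 0.3321 × 0.2889 = 0.46221500 + 0.09594369 = 0.55815869
  P(H|E) = 0.46221500 / 0.55815869 = 0.8281

Final posterior: 0.8281


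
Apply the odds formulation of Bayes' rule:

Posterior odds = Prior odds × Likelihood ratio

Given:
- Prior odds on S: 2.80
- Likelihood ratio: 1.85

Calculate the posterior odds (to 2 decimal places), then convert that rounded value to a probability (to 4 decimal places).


Step 1: Calculate posterior odds
Posterior odds = Prior odds × LR
               = 2.80 × 1.85
               = 5.18

Step 2: Convert to probability
P(S|E) = Posterior odds / (1 + Posterior odds)
       = 5.18 / (1 + 5.18)
       = 5.18 / 6.18
       = 0.8382

The evidence increased P(S) from 0.7368 to 0.8382.


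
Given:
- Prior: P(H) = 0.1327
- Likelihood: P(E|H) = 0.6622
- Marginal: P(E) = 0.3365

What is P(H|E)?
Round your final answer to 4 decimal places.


Using Bayes' theorem:

P(H|E) = P(E|H) × P(H) / P(E)
       = 0.6622 × 0.1327 / 0.3365
       = 0.08787394 / 0.3365
       = 0.2611

The evidence strengthens our belief in H.
Prior: 0.1327 → Posterior: 0.2611


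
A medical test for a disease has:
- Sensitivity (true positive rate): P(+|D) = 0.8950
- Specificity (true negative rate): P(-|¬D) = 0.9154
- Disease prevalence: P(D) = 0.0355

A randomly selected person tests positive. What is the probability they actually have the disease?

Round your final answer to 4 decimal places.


Let D = has disease, + = positive test

Given:
- P(D) = 0.0355 (prevalence)
- P(+|D) = 0.8950 (sensitivity)
- P(-|¬D) = 0.9154 (specificity)
- P(+|¬D) = 0.0846 (false positive rate = 1 - specificity)

Step 1: Find P(+)
P(+) = P(+|D)P(D) + P(+|¬D)P(¬D)
     = 0.8950 × 0.0355 + 0.0846 × 0.9645
     = 0.03177250 + 0.08159670
     = 0.11336920

Step 2: Apply Bayes' theorem for P(D|+)
P(D|+) = P(+|D)P(D) / P(+)
       = 0.03177250 / 0.11336920
       = 0.2803


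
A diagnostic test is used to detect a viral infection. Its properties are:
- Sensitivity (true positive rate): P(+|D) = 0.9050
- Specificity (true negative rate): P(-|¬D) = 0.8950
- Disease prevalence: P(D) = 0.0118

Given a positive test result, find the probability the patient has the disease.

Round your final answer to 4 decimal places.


Let D = has disease, + = positive test

Given:
- P(D) = 0.0118 (prevalence)
- P(+|D) = 0.9050 (sensitivity)
- P(-|¬D) = 0.8950 (specificity)
- P(+|¬D) = 0.1050 (false positive rate = 1 - specificity)

Step 1: Find P(+)
P(+) = P(+|D)P(D) + P(+|¬D)P(¬D)
     = 0.9050 × 0.0118 + 0.1050 × 0.9882
     = 0.01067900 + 0.10376100
     = 0.11444000

Step 2: Apply Bayes' theorem for P(D|+)
P(D|+) = P(+|D)P(D) / P(+)
       = 0.01067900 / 0.11444000
       = 0.0933


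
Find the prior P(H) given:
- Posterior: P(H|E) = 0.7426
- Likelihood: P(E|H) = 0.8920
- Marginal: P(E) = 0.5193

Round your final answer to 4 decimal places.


From Bayes' theorem: P(H|E) = P(E|H) × P(H) / P(E)

Rearranging for P(H):
P(H) = P(H|E) × P(E) / P(E|H)
     = 0.7426 × 0.5193 / 0.8920
     = 0.38563218 / 0.8920
     = 0.4323


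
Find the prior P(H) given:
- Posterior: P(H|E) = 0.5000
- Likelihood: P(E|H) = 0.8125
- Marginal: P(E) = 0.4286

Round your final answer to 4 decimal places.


From Bayes' theorem: P(H|E) = P(E|H) × P(H) / P(E)

Rearranging for P(H):
P(H) = P(H|E) × P(E) / P(E|H)
     = 0.5000 × 0.4286 / 0.8125
     = 0.21430000 / 0.8125
     = 0.2638


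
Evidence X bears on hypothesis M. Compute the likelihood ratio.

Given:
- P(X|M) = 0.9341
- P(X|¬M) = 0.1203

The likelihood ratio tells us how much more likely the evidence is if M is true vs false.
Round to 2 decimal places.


Likelihood Ratio (LR) = P(X|M) / P(X|¬M)

LR = 0.9341 / 0.1203
   = 7.76

The evidence is 7.76 times more likely if M is true than if M is false.
LR > 1, so observing X raises the odds in favor of M.


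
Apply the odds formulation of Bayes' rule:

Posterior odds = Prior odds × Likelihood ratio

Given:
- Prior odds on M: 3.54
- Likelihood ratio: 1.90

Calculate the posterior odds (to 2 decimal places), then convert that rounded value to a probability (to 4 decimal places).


Step 1: Calculate posterior odds
Posterior odds = Prior odds × LR
               = 3.54 × 1.90
               = 6.73

Step 2: Convert to probability
P(M|E) = Posterior odds / (1 + Posterior odds)
       = 6.73 / (1 + 6.73)
       = 6.73 / 7.73
       = 0.8706

The evidence increased P(M) from 0.7797 to 0.8706.


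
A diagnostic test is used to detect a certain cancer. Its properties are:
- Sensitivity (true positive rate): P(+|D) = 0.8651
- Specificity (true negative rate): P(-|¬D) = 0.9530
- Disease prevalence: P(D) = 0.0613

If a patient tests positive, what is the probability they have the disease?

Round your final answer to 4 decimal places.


Let D = has disease, + = positive test

Given:
- P(D) = 0.0613 (prevalence)
- P(+|D) = 0.8651 (sensitivity)
- P(-|¬D) = 0.9530 (specificity)
- P(+|¬D) = 0.0470 (false positive rate = 1 - specificity)

Step 1: Find P(+)
P(+) = P(+|D)P(D) + P(+|¬D)P(¬D)
     = 0.8651 × 0.0613 + 0.0470 × 0.9387
     = 0.05303063 + 0.04411890
     = 0.09714953

Step 2: Apply Bayes' theorem for P(D|+)
P(D|+) = P(+|D)P(D) / P(+)
       = 0.05303063 / 0.09714953
       = 0.5459


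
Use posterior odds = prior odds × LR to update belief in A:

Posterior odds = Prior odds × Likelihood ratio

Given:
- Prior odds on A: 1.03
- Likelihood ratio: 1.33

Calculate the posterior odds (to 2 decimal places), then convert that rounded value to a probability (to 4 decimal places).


Step 1: Calculate posterior odds
Posterior odds = Prior odds × LR
               = 1.03 × 1.33
               = 1.37

Step 2: Convert to probability
P(A|E) = Posterior odds / (1 + Posterior odds)
       = 1.37 / (1 + 1.37)
       = 1.37 / 2.37
       = 0.5781

The evidence increased P(A) from 0.5074 to 0.5781.


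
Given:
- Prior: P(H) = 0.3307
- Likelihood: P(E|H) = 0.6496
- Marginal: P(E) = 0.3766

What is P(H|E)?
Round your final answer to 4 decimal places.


Using Bayes' theorem:

P(H|E) = P(E|H) × P(H) / P(E)
       = 0.6496 × 0.3307 / 0.3766
       = 0.21482272 / 0.3766
       = 0.5704

The evidence strengthens our belief in H.
Prior: 0.3307 → Posterior: 0.5704


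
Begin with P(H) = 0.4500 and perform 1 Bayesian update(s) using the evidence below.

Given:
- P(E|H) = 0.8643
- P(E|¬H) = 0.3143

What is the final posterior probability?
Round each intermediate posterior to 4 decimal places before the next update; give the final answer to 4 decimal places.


Sequential Bayesian updating:

Initial prior: P(H) = 0.4500

Update 1:
  P(E) = 0.8643 × 0.4500 + 0.3143 × 0.5500 = 0.38893500 + 0.17286500 = 0.56180000
  P(H|E) = 0.38893500 / 0.56180000 = 0.6923

Final posterior: 0.6923


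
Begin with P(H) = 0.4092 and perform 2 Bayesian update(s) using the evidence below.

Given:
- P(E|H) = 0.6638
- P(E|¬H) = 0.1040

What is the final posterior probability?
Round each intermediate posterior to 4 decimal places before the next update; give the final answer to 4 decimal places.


Sequential Bayesian updating:

Initial prior: P(H) = 0.4092

Update 1:
  P(E) = 0.6638 × 0.4092 + 0.1040 × 0.5908 = 0.27162696 + 0.06144320 = 0.33307016
  P(H|E) = 0.27162696 / 0.33307016 = 0.8155

Update 2:
  P(E) = 0.6638 × 0.8155 + 0.1040 × 0.1845 = 0.54132890 + 0.01918800 = 0.56051690
  P(H|E) = 0.54132890 / 0.56051690 = 0.9658

Final posterior: 0.9658


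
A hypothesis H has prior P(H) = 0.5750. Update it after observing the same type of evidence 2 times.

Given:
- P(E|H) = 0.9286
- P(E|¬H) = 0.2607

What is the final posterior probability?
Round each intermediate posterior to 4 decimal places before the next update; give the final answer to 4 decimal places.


Sequential Bayesian updating:

Initial prior: P(H) = 0.5750

Update 1:
  P(E) = 0.9286 × 0.5750 + 0.2607 × 0.4250 = 0.53394500 + 0.11079750 = 0.64474250
  P(H|E) = 0.53394500 / 0.64474250 = 0.8282

Update 2:
  P(E) = 0.9286 × 0.8282 + 0.2607 × 0.1718 = 0.76906652 + 0.04478826 = 0.81385478
  P(H|E) = 0.76906652 / 0.81385478 = 0.9450

Final posterior: 0.9450


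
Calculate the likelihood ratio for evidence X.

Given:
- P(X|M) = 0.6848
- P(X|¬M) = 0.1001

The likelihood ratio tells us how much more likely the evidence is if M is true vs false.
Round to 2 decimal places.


Likelihood Ratio (LR) = P(X|M) / P(X|¬M)

LR = 0.6848 / 0.1001
   = 6.84

The evidence is 6.84 times more likely if M is true than if M is false.
LR > 1, so observing X raises the odds in favor of M.


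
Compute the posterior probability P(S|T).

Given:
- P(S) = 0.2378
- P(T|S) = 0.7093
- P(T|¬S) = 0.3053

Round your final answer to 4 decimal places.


Bayes' theorem: P(S|T) = P(T|S) × P(S) / P(T)

Step 1: Calculate P(T) using law of total probability
P(T) = P(T|S)P(S) + P(T|¬S)P(¬S)
     = 0.7093 × 0.2378 + 0.3053 × 0.7622
     = 0.16867154 + 0.23269966
     = 0.40137120

Step 2: Apply Bayes' theorem
P(S|T) = P(T|S) × P(S) / P(T)
       = 0.16867154 / 0.40137120
       = 0.4202


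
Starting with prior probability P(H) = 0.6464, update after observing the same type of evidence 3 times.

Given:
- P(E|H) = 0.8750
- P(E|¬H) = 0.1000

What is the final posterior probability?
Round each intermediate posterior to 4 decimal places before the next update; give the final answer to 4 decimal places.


Sequential Bayesian updating:

Initial prior: P(H) = 0.6464

Update 1:
  P(E) = 0.8750 × 0.6464 + 0.1000 × 0.3536 = 0.56560000 + 0.03536000 = 0.60096000
  P(H|E) = 0.56560000 / 0.60096000 = 0.9412

Update 2:
  P(E) = 0.8750 × 0.9412 + 0.1000 × 0.0588 = 0.82355000 + 0.00588000 = 0.82943000
  P(H|E) = 0.82355000 / 0.82943000 = 0.9929

Update 3:
  P(E) = 0.8750 × 0.9929 + 0.1000 × 0.0071 = 0.86878750 + 0.00071000 = 0.86949750
  P(H|E) = 0.86878750 / 0.86949750 = 0.9992

Final posterior: 0.9992


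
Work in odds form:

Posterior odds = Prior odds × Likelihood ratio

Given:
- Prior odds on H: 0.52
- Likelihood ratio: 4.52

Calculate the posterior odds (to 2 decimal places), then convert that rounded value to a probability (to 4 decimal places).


Step 1: Calculate posterior odds
Posterior odds = Prior odds × LR
               = 0.52 × 4.52
               = 2.35

Step 2: Convert to probability
P(H|E) = Posterior odds / (1 + Posterior odds)
       = 2.35 / (1 + 2.35)
       = 2.35 / 3.35
       = 0.7015

The evidence increased P(H) from 0.3421 to 0.7015.


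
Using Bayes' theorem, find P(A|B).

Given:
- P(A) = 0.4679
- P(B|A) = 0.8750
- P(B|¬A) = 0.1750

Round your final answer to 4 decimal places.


Bayes' theorem: P(A|B) = P(B|A) × P(A) / P(B)

Step 1: Calculate P(B) using law of total probability
P(B) = P(B|A)P(A) + P(B|¬A)P(¬A)
     = 0.8750 × 0.4679 + 0.1750 × 0.5321
     = 0.40941250 + 0.09311750
     = 0.50253000

Step 2: Apply Bayes' theorem
P(A|B) = P(B|A) × P(A) / P(B)
       = 0.40941250 / 0.50253000
       = 0.8147


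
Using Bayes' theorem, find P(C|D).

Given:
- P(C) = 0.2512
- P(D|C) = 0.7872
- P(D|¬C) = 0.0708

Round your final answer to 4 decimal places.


Bayes' theorem: P(C|D) = P(D|C) × P(C) / P(D)

Step 1: Calculate P(D) using law of total probability
P(D) = P(D|C)P(C) + P(D|¬C)P(¬C)
     = 0.7872 × 0.2512 + 0.0708 × 0.7488
     = 0.19774464 + 0.05301504
     = 0.25075968

Step 2: Apply Bayes' theorem
P(C|D) = P(D|C) × P(C) / P(D)
       = 0.19774464 / 0.25075968
       = 0.7886


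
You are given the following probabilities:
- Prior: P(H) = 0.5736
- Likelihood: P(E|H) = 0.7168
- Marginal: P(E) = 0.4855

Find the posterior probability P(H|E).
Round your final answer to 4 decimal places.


Using Bayes' theorem:

P(H|E) = P(E|H) × P(H) / P(E)
       = 0.7168 × 0.5736 / 0.4855
       = 0.41115648 / 0.4855
       = 0.8469

The evidence strengthens our belief in H.
Prior: 0.5736 → Posterior: 0.8469


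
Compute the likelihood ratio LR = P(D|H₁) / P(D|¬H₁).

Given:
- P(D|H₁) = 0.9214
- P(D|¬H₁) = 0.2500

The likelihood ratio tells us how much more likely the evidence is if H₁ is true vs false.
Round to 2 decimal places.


Likelihood Ratio (LR) = P(D|H₁) / P(D|¬H₁)

LR = 0.9214 / 0.2500
   = 3.69

The evidence is 3.69 times more likely if H₁ is true than if H₁ is false.
Because LR exceeds 1, D is evidence for H₁.


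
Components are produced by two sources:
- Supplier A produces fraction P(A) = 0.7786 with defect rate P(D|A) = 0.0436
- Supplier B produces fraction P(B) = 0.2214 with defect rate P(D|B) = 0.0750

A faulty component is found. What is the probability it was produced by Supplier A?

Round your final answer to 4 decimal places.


Let A = from Supplier A, D = faulty

Given:
- P(A) = 0.7786, P(B) = 0.2214
- P(D|A) = 0.0436, P(D|B) = 0.0750

Step 1: Find P(D)
P(D) = P(D|A)P(A) + P(D|B)P(B)
     = 0.0436 × 0.7786 + 0.0750 × 0.2214
     = 0.03394696 + 0.01660500
     = 0.05055196

Step 2: Apply Bayes' theorem
P(A|D) = P(D|A)P(A) / P(D)
       = 0.03394696 / 0.05055196
       = 0.6715


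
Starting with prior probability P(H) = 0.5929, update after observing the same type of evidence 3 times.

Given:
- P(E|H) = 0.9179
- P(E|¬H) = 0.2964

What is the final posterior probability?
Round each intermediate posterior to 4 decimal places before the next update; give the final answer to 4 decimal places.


Sequential Bayesian updating:

Initial prior: P(H) = 0.5929

Update 1:
  P(E) = 0.9179 × 0.5929 + 0.2964 × 0.4071 = 0.54422291 + 0.12066444 = 0.66488735
  P(H|E) = 0.54422291 / 0.66488735 = 0.8185

Update 2:
  P(E) = 0.9179 × 0.8185 + 0.2964 × 0.1815 = 0.75130115 + 0.05379660 = 0.80509775
  P(H|E) = 0.75130115 / 0.80509775 = 0.9332

Update 3:
  P(E) = 0.9179 × 0.9332 + 0.2964 × 0.0668 = 0.85658428 + 0.01979952 = 0.87638380
  P(H|E) = 0.85658428 / 0.87638380 = 0.9774

Final posterior: 0.9774


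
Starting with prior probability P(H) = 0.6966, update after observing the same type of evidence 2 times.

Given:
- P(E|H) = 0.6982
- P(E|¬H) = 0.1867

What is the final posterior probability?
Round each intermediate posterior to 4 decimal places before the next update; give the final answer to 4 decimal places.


Sequential Bayesian updating:

Initial prior: P(H) = 0.6966

Update 1:
  P(E) = 0.6982 × 0.6966 + 0.1867 × 0.3034 = 0.48636612 + 0.05664478 = 0.54301090
  P(H|E) = 0.48636612 / 0.54301090 = 0.8957

Update 2:
  P(E) = 0.6982 × 0.8957 + 0.1867 × 0.1043 = 0.62537774 + 0.01947281 = 0.64485055
  P(H|E) = 0.62537774 / 0.64485055 = 0.9698

Final posterior: 0.9698


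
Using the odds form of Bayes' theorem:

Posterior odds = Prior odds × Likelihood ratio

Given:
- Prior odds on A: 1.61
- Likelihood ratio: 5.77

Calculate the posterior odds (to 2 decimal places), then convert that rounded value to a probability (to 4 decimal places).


Step 1: Calculate posterior odds
Posterior odds = Prior odds × LR
               = 1.61 × 5.77
               = 9.29

Step 2: Convert to probability
P(A|E) = Posterior odds / (1 + Posterior odds)
       = 9.29 / (1 + 9.29)
       = 9.29 / 10.29
       = 0.9028

The evidence increased P(A) from 0.6169 to 0.9028.


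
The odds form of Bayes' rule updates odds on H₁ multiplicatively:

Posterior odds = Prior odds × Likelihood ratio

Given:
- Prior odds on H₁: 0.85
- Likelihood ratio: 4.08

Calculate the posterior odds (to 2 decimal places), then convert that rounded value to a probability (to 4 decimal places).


Step 1: Calculate posterior odds
Posterior odds = Prior odds × LR
               = 0.85 × 4.08
               = 3.47

Step 2: Convert to probability
P(H₁|E) = Posterior odds / (1 + Posterior odds)
       = 3.47 / (1 + 3.47)
       = 3.47 / 4.47
       = 0.7763

The evidence increased P(H₁) from 0.4595 to 0.7763.


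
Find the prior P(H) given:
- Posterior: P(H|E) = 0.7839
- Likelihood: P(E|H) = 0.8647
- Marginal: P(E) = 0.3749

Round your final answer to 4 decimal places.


From Bayes' theorem: P(H|E) = P(E|H) × P(H) / P(E)

Rearranging for P(H):
P(H) = P(H|E) × P(E) / P(E|H)
     = 0.7839 × 0.3749 / 0.8647
     = 0.29388411 / 0.8647
     = 0.3399


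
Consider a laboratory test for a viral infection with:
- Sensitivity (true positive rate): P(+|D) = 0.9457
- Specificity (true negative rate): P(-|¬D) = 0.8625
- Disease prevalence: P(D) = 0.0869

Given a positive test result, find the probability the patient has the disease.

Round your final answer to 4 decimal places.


Let D = has disease, + = positive test

Given:
- P(D) = 0.0869 (prevalence)
- P(+|D) = 0.9457 (sensitivity)
- P(-|¬D) = 0.8625 (specificity)
- P(+|¬D) = 0.1375 (false positive rate = 1 - specificity)

Step 1: Find P(+)
P(+) = P(+|D)P(D) + P(+|¬D)P(¬D)
     = 0.9457 × 0.0869 + 0.1375 × 0.9131
     = 0.08218133 + 0.12555125
     = 0.20773258

Step 2: Apply Bayes' theorem for P(D|+)
P(D|+) = P(+|D)P(D) / P(+)
       = 0.08218133 / 0.20773258
       = 0.3956


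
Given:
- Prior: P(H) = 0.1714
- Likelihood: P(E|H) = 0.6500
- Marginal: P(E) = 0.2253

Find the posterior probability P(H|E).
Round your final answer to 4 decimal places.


Using Bayes' theorem:

P(H|E) = P(E|H) × P(H) / P(E)
       = 0.6500 × 0.1714 / 0.2253
       = 0.11141000 / 0.2253
       = 0.4945

The evidence strengthens our belief in H.
Prior: 0.1714 → Posterior: 0.4945


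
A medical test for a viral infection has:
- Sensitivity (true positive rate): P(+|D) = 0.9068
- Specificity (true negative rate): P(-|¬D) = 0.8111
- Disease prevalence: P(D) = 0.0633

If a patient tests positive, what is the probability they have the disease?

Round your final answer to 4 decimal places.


Let D = has disease, + = positive test

Given:
- P(D) = 0.0633 (prevalence)
- P(+|D) = 0.9068 (sensitivity)
- P(-|¬D) = 0.8111 (specificity)
- P(+|¬D) = 0.1889 (false positive rate = 1 - specificity)

Step 1: Find P(+)
P(+) = P(+|D)P(D) + P(+|¬D)P(¬D)
     = 0.9068 × 0.0633 + 0.1889 × 0.9367
     = 0.05740044 + 0.17694263
     = 0.23434307

Step 2: Apply Bayes' theorem for P(D|+)
P(D|+) = P(+|D)P(D) / P(+)
       = 0.05740044 / 0.23434307
       = 0.2449


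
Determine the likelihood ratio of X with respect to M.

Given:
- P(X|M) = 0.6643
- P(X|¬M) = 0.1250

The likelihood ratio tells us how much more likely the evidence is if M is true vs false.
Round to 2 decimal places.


Likelihood Ratio (LR) = P(X|M) / P(X|¬M)

LR = 0.6643 / 0.1250
   = 5.31

The evidence is 5.31 times more likely if M is true than if M is false.
Since LR > 1, the evidence supports M over ¬M.


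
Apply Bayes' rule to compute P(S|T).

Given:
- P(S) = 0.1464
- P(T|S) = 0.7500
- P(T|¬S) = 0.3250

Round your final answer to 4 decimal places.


Bayes' theorem: P(S|T) = P(T|S) × P(S) / P(T)

Step 1: Calculate P(T) using law of total probability
P(T) = P(T|S)P(S) + P(T|¬S)P(¬S)
     = 0.7500 × 0.1464 + 0.3250 × 0.8536
     = 0.10980000 + 0.27742000
     = 0.38722000

Step 2: Apply Bayes' theorem
P(S|T) = P(T|S) × P(S) / P(T)
       = 0.10980000 / 0.38722000
       = 0.2836


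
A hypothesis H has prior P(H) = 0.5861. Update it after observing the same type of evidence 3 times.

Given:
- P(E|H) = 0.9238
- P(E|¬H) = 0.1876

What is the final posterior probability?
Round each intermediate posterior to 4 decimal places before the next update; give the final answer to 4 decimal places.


Sequential Bayesian updating:

Initial prior: P(H) = 0.5861

Update 1:
  P(E) = 0.9238 × 0.5861 + 0.1876 × 0.4139 = 0.54143918 + 0.07764764 = 0.61908682
  P(H|E) = 0.54143918 / 0.61908682 = 0.8746

Update 2:
  P(E) = 0.9238 × 0.8746 + 0.1876 × 0.1254 = 0.80795548 + 0.02352504 = 0.83148052
  P(H|E) = 0.80795548 / 0.83148052 = 0.9717

Update 3:
  P(E) = 0.9238 × 0.9717 + 0.1876 × 0.0283 = 0.89765646 + 0.00530908 = 0.90296554
  P(H|E) = 0.89765646 / 0.90296554 = 0.9941

Final posterior: 0.9941
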